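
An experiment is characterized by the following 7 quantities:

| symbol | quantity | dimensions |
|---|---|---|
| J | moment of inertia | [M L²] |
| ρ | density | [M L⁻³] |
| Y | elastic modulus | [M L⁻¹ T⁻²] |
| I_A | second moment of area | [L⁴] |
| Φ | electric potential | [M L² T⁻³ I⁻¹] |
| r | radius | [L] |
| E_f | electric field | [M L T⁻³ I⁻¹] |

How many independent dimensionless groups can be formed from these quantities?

There are 7 variables and 4 base dimensions (M, L, T, I).
The dimension matrix has rank 4.
Independent dimensionless groups: 7 − 4 = 3.

3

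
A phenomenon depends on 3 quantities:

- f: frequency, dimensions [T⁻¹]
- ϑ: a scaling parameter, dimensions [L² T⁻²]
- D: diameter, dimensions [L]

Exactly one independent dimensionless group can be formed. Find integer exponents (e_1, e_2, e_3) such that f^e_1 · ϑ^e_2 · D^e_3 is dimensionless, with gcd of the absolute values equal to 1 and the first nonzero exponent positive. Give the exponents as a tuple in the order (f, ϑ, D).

L: e_1·(0) + e_2·(2) + e_3·(1) = 0
T: e_1·(-1) + e_2·(-2) + e_3·(0) = 0
Solving this homogeneous linear system for the smallest-integer solution (first nonzero entry positive) gives (2, -1, 2).

(2, -1, 2)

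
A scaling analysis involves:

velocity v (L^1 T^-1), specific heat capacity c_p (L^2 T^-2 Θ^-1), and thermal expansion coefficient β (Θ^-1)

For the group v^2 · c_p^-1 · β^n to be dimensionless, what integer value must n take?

Balance the Θ exponent: (-1)·n from β, plus 2·(0) − (-1) = 1 from the rest, must sum to zero.
−n + 1 = 0, so n = 1.

1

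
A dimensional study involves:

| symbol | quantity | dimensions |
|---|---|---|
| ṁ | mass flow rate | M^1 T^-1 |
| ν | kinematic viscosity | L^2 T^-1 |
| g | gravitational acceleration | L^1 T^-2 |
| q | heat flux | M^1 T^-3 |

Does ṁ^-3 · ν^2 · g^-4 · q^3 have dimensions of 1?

yes

Sum the exponent of each base dimension across the product:
  M: −3·[ṁ]_M + 2·[ν]_M − 4·[g]_M + 3·[q]_M = −3·(1) + 2·(0) − 4·(0) + 3·(1) = 0
  L: −3·[ṁ]_L + 2·[ν]_L − 4·[g]_L + 3·[q]_L = −3·(0) + 2·(2) − 4·(1) + 3·(0) = 0
  T: −3·[ṁ]_T + 2·[ν]_T − 4·[g]_T + 3·[q]_T = −3·(-1) + 2·(-1) − 4·(-2) + 3·(-3) = 0
  I: −3·[ṁ]_I + 2·[ν]_I − 4·[g]_I + 3·[q]_I = −3·(0) + 2·(0) − 4·(0) + 3·(0) = 0
All base exponents vanish — dimensionless.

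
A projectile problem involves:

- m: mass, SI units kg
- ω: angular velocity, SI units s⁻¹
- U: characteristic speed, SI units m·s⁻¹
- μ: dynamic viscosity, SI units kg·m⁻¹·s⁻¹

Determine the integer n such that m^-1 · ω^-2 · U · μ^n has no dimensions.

Balance the M exponent: (1)·n from μ, plus −(1) − 2·(0) + (0) = -1 from the rest, must sum to zero.
n − 1 = 0, so n = 1.

1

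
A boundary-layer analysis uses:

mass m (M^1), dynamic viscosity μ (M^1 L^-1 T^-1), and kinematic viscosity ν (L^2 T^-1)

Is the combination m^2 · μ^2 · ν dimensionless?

Sum the exponent of each base dimension across the product:
  M: 2·[m]_M + 2·[μ]_M + [ν]_M = 2·(1) + 2·(1) + (0) = 4
  L: 2·[m]_L + 2·[μ]_L + [ν]_L = 2·(0) + 2·(-1) + (2) = 0
  T: 2·[m]_T + 2·[μ]_T + [ν]_T = 2·(0) + 2·(-1) + (-1) = -3
Net dimensions [M⁴ T⁻³] ≠ [1] — not dimensionless.

no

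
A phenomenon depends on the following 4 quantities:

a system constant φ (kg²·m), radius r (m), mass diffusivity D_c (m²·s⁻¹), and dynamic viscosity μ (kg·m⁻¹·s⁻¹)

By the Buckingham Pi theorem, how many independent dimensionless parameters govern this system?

1

There are 4 variables and 3 base dimensions (M, L, T).
The dimension matrix has rank 3.
Independent dimensionless groups: 4 − 3 = 1.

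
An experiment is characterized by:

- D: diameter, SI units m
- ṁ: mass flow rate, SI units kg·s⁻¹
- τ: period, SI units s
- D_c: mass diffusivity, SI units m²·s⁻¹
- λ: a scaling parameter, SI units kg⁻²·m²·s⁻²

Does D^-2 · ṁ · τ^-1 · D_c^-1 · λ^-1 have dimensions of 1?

no

Sum the exponent of each base dimension across the product:
  M: −2·[D]_M + [ṁ]_M − [τ]_M − [D_c]_M − [λ]_M = −2·(0) + (1) − (0) − (0) − (-2) = 3
  L: −2·[D]_L + [ṁ]_L − [τ]_L − [D_c]_L − [λ]_L = −2·(1) + (0) − (0) − (2) − (2) = -6
  T: −2·[D]_T + [ṁ]_T − [τ]_T − [D_c]_T − [λ]_T = −2·(0) + (-1) − (1) − (-1) − (-2) = 1
Net dimensions [M³ L⁻⁶ T] ≠ [1] — not dimensionless.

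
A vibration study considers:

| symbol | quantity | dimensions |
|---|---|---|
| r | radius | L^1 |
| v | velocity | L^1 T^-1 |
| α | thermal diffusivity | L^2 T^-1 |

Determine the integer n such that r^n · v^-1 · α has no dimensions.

-1

Balance the L exponent: (1)·n from r, plus −(1) + (2) = 1 from the rest, must sum to zero.
n + 1 = 0, so n = -1.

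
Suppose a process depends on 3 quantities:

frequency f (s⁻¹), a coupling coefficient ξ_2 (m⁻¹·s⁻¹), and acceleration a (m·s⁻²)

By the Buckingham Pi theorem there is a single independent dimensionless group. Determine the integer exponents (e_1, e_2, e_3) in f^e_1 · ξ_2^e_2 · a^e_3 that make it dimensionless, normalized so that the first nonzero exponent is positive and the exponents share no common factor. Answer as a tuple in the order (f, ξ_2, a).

(3, -1, -1)

L: e_1·(0) + e_2·(-1) + e_3·(1) = 0
T: e_1·(-1) + e_2·(-1) + e_3·(-2) = 0
Solving this homogeneous linear system for the smallest-integer solution (first nonzero entry positive) gives (3, -1, -1).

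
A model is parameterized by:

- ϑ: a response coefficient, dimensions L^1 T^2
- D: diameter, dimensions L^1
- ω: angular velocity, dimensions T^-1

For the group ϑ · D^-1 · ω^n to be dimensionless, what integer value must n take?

2

Balance the T exponent: (-1)·n from ω, plus (2) − (0) = 2 from the rest, must sum to zero.
−n + 2 = 0, so n = 2.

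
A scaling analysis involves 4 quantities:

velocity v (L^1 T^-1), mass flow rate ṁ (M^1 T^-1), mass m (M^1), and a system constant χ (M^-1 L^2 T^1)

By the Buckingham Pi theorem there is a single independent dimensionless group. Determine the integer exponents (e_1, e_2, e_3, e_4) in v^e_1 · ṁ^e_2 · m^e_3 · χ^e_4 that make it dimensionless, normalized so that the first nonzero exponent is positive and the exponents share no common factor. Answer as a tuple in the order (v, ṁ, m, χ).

M: e_1·(0) + e_2·(1) + e_3·(1) + e_4·(-1) = 0
L: e_1·(1) + e_2·(0) + e_3·(0) + e_4·(2) = 0
T: e_1·(-1) + e_2·(-1) + e_3·(0) + e_4·(1) = 0
Solving this homogeneous linear system for the smallest-integer solution (first nonzero entry positive) gives (2, -3, 2, -1).

(2, -3, 2, -1)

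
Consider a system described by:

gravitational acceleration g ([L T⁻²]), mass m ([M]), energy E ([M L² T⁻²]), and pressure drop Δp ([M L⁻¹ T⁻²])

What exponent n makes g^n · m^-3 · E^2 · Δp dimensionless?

Balance the L exponent: (1)·n from g, plus −3·(0) + 2·(2) + (-1) = 3 from the rest, must sum to zero.
n + 3 = 0, so n = -3.

-3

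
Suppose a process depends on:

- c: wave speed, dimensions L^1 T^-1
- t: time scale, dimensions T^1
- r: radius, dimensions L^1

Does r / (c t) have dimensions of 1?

yes

Sum the exponent of each base dimension across the product:
  M: −[c]_M − [t]_M + [r]_M = −(0) − (0) + (0) = 0
  L: −[c]_L − [t]_L + [r]_L = −(1) − (0) + (1) = 0
  T: −[c]_T − [t]_T + [r]_T = −(-1) − (1) + (0) = 0
  I: −[c]_I − [t]_I + [r]_I = −(0) − (0) + (0) = 0
All base exponents vanish — dimensionless.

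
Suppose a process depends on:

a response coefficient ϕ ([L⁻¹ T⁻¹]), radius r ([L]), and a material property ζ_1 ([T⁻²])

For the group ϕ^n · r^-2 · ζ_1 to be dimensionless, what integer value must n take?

Balance the L exponent: (-1)·n from ϕ, plus −2·(1) + (0) = -2 from the rest, must sum to zero.
−n − 2 = 0, so n = -2.

-2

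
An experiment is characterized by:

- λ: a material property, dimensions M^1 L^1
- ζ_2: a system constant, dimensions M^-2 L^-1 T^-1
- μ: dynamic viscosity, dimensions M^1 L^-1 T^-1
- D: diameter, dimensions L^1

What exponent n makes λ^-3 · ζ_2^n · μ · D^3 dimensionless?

-1

Balance the M exponent: (-2)·n from ζ_2, plus −3·(1) + (1) + 3·(0) = -2 from the rest, must sum to zero.
-2n − 2 = 0, so n = -1.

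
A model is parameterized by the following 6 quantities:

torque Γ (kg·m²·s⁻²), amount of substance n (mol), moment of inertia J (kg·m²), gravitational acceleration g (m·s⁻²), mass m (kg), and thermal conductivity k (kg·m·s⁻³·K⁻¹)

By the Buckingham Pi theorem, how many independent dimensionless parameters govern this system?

There are 6 variables and 5 base dimensions (M, L, T, Θ, N).
The dimension matrix has rank 5.
Independent dimensionless groups: 6 − 5 = 1.

1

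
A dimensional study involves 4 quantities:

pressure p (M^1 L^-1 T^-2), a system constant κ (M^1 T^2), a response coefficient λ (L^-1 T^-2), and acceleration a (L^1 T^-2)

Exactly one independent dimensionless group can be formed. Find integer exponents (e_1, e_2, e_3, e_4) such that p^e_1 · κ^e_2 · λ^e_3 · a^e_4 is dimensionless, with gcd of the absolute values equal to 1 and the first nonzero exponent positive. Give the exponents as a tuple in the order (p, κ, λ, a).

M: e_1·(1) + e_2·(1) + e_3·(0) + e_4·(0) = 0
L: e_1·(-1) + e_2·(0) + e_3·(-1) + e_4·(1) = 0
T: e_1·(-2) + e_2·(2) + e_3·(-2) + e_4·(-2) = 0
Solving this homogeneous linear system for the smallest-integer solution (first nonzero entry positive) gives (2, -2, -3, -1).

(2, -2, -3, -1)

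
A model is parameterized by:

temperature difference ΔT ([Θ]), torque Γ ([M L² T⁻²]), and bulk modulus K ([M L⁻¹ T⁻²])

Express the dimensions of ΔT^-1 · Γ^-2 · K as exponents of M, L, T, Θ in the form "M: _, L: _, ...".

M: -1, L: -5, T: 2, Θ: -1

Collect each base-dimension exponent across the product:
  M: −(0) − 2·(1) + (1) = -1
  L: −(0) − 2·(2) + (-1) = -5
  T: −(0) − 2·(-2) + (-2) = 2
  Θ: −(1) − 2·(0) + (0) = -1
So the dimensions are [M⁻¹ L⁻⁵ T² Θ⁻¹].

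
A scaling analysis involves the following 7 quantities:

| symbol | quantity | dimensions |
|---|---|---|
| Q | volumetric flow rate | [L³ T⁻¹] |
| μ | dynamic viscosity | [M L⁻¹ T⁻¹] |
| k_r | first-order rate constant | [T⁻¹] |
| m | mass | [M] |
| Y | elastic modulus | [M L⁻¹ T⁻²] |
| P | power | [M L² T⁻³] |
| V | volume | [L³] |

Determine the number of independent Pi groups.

There are 7 variables and 3 base dimensions (M, L, T).
The dimension matrix has rank 3.
Independent dimensionless groups: 7 − 3 = 4.

4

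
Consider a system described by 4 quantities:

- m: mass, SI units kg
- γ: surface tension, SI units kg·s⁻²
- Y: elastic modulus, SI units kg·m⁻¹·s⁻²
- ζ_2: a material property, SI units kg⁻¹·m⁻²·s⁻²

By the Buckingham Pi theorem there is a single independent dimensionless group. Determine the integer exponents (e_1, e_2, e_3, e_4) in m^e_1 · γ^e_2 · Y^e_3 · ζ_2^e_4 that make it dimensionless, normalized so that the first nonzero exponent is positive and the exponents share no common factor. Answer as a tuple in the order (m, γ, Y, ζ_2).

(2, 1, -2, 1)

M: e_1·(1) + e_2·(1) + e_3·(1) + e_4·(-1) = 0
L: e_1·(0) + e_2·(0) + e_3·(-1) + e_4·(-2) = 0
T: e_1·(0) + e_2·(-2) + e_3·(-2) + e_4·(-2) = 0
Solving this homogeneous linear system for the smallest-integer solution (first nonzero entry positive) gives (2, 1, -2, 1).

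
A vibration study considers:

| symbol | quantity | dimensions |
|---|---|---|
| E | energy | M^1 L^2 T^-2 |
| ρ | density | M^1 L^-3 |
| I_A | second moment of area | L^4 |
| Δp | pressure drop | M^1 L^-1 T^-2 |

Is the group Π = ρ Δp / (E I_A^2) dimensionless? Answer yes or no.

Sum the exponent of each base dimension across the product:
  M: −[E]_M + [ρ]_M − 2·[I_A]_M + [Δp]_M = −(1) + (1) − 2·(0) + (1) = 1
  L: −[E]_L + [ρ]_L − 2·[I_A]_L + [Δp]_L = −(2) + (-3) − 2·(4) + (-1) = -14
  T: −[E]_T + [ρ]_T − 2·[I_A]_T + [Δp]_T = −(-2) + (0) − 2·(0) + (-2) = 0
Net dimensions [M L⁻¹⁴] ≠ [1] — not dimensionless.

no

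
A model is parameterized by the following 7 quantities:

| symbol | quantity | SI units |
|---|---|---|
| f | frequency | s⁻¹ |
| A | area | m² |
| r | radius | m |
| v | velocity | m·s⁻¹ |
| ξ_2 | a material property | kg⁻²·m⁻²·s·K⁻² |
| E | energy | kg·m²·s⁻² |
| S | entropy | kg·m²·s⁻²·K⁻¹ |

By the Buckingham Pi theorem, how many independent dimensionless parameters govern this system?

There are 7 variables and 4 base dimensions (M, L, T, Θ).
The dimension matrix has rank 4.
Independent dimensionless groups: 7 − 4 = 3.

3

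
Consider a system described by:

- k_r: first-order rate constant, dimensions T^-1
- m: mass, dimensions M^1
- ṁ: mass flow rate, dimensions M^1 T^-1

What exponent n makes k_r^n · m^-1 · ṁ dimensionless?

Balance the T exponent: (-1)·n from k_r, plus −(0) + (-1) = -1 from the rest, must sum to zero.
−n − 1 = 0, so n = -1.

-1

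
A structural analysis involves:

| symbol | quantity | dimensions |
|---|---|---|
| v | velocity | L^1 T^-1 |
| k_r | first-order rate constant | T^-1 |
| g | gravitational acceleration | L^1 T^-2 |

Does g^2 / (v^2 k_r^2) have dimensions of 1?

yes

Sum the exponent of each base dimension across the product:
  L: −2·[v]_L − 2·[k_r]_L + 2·[g]_L = −2·(1) − 2·(0) + 2·(1) = 0
  T: −2·[v]_T − 2·[k_r]_T + 2·[g]_T = −2·(-1) − 2·(-1) + 2·(-2) = 0
All base exponents vanish — dimensionless.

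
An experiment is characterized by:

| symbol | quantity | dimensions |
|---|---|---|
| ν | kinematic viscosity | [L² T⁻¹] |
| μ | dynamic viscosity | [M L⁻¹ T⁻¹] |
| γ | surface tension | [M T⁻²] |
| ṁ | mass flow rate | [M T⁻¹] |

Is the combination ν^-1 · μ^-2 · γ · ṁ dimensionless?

yes

Sum the exponent of each base dimension across the product:
  M: −[ν]_M − 2·[μ]_M + [γ]_M + [ṁ]_M = −(0) − 2·(1) + (1) + (1) = 0
  L: −[ν]_L − 2·[μ]_L + [γ]_L + [ṁ]_L = −(2) − 2·(-1) + (0) + (0) = 0
  T: −[ν]_T − 2·[μ]_T + [γ]_T + [ṁ]_T = −(-1) − 2·(-1) + (-2) + (-1) = 0
  N: −[ν]_N − 2·[μ]_N + [γ]_N + [ṁ]_N = −(0) − 2·(0) + (0) + (0) = 0
All base exponents vanish — dimensionless.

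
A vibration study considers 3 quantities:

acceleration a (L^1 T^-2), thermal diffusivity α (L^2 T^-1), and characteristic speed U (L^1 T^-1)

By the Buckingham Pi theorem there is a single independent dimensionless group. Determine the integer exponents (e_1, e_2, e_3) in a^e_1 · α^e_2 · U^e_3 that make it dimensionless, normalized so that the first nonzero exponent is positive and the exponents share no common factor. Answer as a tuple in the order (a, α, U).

L: e_1·(1) + e_2·(2) + e_3·(1) = 0
T: e_1·(-2) + e_2·(-1) + e_3·(-1) = 0
Solving this homogeneous linear system for the smallest-integer solution (first nonzero entry positive) gives (1, 1, -3).

(1, 1, -3)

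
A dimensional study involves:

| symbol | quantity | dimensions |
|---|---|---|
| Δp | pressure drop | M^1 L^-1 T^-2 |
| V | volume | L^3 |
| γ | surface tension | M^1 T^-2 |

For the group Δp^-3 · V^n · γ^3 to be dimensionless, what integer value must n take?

-1

Balance the L exponent: (3)·n from V, plus −3·(-1) + 3·(0) = 3 from the rest, must sum to zero.
3n + 3 = 0, so n = -1.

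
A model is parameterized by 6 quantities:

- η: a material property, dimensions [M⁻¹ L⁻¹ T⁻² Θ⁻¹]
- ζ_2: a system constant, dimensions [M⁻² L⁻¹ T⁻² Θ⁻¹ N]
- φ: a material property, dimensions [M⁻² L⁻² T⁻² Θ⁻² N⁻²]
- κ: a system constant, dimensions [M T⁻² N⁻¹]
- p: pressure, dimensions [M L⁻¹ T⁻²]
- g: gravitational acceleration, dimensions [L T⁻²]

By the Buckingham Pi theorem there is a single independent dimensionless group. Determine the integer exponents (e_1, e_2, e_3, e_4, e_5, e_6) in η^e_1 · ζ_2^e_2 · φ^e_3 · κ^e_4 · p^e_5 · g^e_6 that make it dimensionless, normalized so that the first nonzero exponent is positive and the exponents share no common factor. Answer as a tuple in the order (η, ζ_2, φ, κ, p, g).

(1, 1, -1, 3, -2, -2)

M: e_1·(-1) + e_2·(-2) + e_3·(-2) + e_4·(1) + e_5·(1) + e_6·(0) = 0
L: e_1·(-1) + e_2·(-1) + e_3·(-2) + e_4·(0) + e_5·(-1) + e_6·(1) = 0
T: e_1·(-2) + e_2·(-2) + e_3·(-2) + e_4·(-2) + e_5·(-2) + e_6·(-2) = 0
Θ: e_1·(-1) + e_2·(-1) + e_3·(-2) + e_4·(0) + e_5·(0) + e_6·(0) = 0
N: e_1·(0) + e_2·(1) + e_3·(-2) + e_4·(-1) + e_5·(0) + e_6·(0) = 0
Solving this homogeneous linear system for the smallest-integer solution (first nonzero entry positive) gives (1, 1, -1, 3, -2, -2).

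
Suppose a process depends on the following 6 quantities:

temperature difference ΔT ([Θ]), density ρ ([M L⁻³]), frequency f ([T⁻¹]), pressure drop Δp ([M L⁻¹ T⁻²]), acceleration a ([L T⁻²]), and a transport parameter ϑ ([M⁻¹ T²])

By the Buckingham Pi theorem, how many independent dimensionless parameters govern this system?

There are 6 variables and 4 base dimensions (M, L, T, Θ).
The dimension matrix has rank 4.
Independent dimensionless groups: 6 − 4 = 2.

2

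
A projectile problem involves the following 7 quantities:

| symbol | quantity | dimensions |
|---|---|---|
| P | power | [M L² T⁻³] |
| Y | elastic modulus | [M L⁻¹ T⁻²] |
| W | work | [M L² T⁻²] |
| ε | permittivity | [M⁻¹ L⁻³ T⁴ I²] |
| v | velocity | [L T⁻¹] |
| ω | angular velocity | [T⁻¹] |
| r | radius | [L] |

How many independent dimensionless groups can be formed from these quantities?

There are 7 variables and 4 base dimensions (M, L, T, I).
The dimension matrix has rank 4.
Independent dimensionless groups: 7 − 4 = 3.

3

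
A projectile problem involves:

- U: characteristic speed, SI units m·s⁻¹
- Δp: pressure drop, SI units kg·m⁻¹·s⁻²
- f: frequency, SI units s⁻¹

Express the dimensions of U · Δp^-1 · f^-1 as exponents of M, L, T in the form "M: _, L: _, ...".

M: -1, L: 2, T: 2

Collect each base-dimension exponent across the product:
  M: (0) − (1) − (0) = -1
  L: (1) − (-1) − (0) = 2
  T: (-1) − (-2) − (-1) = 2
So the dimensions are [M⁻¹ L² T²].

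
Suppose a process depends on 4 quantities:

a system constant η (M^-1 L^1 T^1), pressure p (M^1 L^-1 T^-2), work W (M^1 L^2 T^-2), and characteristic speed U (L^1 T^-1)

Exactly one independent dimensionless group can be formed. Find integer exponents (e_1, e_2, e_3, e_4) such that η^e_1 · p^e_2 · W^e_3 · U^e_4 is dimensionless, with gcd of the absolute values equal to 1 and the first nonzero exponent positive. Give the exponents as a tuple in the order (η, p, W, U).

M: e_1·(-1) + e_2·(1) + e_3·(1) + e_4·(0) = 0
L: e_1·(1) + e_2·(-1) + e_3·(2) + e_4·(1) = 0
T: e_1·(1) + e_2·(-2) + e_3·(-2) + e_4·(-1) = 0
Solving this homogeneous linear system for the smallest-integer solution (first nonzero entry positive) gives (3, 2, 1, -3).

(3, 2, 1, -3)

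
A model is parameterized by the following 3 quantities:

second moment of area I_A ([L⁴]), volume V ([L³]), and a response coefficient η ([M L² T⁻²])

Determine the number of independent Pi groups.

1

There are 3 variables and 3 base dimensions (M, L, T).
The dimension matrix has rank 2 (less than 3: the dimension vectors are linearly dependent).
Independent dimensionless groups: 3 − 2 = 1.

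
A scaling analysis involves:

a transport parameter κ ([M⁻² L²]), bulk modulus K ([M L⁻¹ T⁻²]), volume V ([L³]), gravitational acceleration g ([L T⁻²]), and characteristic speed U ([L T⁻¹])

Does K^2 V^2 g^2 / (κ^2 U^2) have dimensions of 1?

no

Sum the exponent of each base dimension across the product:
  M: −2·[κ]_M + 2·[K]_M + 2·[V]_M + 2·[g]_M − 2·[U]_M = −2·(-2) + 2·(1) + 2·(0) + 2·(0) − 2·(0) = 6
  L: −2·[κ]_L + 2·[K]_L + 2·[V]_L + 2·[g]_L − 2·[U]_L = −2·(2) + 2·(-1) + 2·(3) + 2·(1) − 2·(1) = 0
  T: −2·[κ]_T + 2·[K]_T + 2·[V]_T + 2·[g]_T − 2·[U]_T = −2·(0) + 2·(-2) + 2·(0) + 2·(-2) − 2·(-1) = -6
Net dimensions [M⁶ T⁻⁶] ≠ [1] — not dimensionless.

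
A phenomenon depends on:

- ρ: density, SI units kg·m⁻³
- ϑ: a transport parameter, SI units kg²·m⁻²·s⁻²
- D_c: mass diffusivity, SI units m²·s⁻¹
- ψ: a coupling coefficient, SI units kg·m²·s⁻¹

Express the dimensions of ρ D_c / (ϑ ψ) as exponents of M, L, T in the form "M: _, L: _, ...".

M: -2, L: -1, T: 2

Collect each base-dimension exponent across the product:
  M: (1) − (2) + (0) − (1) = -2
  L: (-3) − (-2) + (2) − (2) = -1
  T: (0) − (-2) + (-1) − (-1) = 2
So the dimensions are [M⁻² L⁻¹ T²].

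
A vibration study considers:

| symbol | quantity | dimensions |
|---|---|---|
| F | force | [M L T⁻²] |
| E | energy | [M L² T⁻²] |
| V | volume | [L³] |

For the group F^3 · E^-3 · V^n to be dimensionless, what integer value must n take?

Balance the L exponent: (3)·n from V, plus 3·(1) − 3·(2) = -3 from the rest, must sum to zero.
3n − 3 = 0, so n = 1.

1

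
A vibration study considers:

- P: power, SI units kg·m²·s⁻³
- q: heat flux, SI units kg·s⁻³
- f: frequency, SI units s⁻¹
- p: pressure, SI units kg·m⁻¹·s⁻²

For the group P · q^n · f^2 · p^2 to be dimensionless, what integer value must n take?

-3

Balance the M exponent: (1)·n from q, plus (1) + 2·(0) + 2·(1) = 3 from the rest, must sum to zero.
n + 3 = 0, so n = -3.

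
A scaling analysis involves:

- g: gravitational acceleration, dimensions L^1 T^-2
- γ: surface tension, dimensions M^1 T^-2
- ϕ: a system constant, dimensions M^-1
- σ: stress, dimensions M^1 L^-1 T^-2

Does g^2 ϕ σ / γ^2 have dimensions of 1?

Sum the exponent of each base dimension across the product:
  M: 2·[g]_M − 2·[γ]_M + [ϕ]_M + [σ]_M = 2·(0) − 2·(1) + (-1) + (1) = -2
  L: 2·[g]_L − 2·[γ]_L + [ϕ]_L + [σ]_L = 2·(1) − 2·(0) + (0) + (-1) = 1
  T: 2·[g]_T − 2·[γ]_T + [ϕ]_T + [σ]_T = 2·(-2) − 2·(-2) + (0) + (-2) = -2
Net dimensions [M⁻² L T⁻²] ≠ [1] — not dimensionless.

no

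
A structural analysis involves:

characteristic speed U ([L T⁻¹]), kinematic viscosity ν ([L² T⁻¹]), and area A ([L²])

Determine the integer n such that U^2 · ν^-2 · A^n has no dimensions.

1

Balance the L exponent: (2)·n from A, plus 2·(1) − 2·(2) = -2 from the rest, must sum to zero.
2n − 2 = 0, so n = 1.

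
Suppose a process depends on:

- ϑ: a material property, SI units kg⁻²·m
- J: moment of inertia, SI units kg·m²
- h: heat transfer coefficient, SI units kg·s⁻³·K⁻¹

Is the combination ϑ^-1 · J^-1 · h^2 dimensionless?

Sum the exponent of each base dimension across the product:
  M: −[ϑ]_M − [J]_M + 2·[h]_M = −(-2) − (1) + 2·(1) = 3
  L: −[ϑ]_L − [J]_L + 2·[h]_L = −(1) − (2) + 2·(0) = -3
  T: −[ϑ]_T − [J]_T + 2·[h]_T = −(0) − (0) + 2·(-3) = -6
  Θ: −[ϑ]_Θ − [J]_Θ + 2·[h]_Θ = −(0) − (0) + 2·(-1) = -2
Net dimensions [M³ L⁻³ T⁻⁶ Θ⁻²] ≠ [1] — not dimensionless.

no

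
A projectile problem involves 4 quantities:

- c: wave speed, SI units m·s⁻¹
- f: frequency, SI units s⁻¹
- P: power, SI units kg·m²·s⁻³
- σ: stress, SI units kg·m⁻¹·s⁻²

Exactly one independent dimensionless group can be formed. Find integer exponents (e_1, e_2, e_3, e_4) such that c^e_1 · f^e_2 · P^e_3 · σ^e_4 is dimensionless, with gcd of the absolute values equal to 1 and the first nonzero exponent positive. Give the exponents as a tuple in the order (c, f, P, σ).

(3, -2, -1, 1)

M: e_1·(0) + e_2·(0) + e_3·(1) + e_4·(1) = 0
L: e_1·(1) + e_2·(0) + e_3·(2) + e_4·(-1) = 0
T: e_1·(-1) + e_2·(-1) + e_3·(-3) + e_4·(-2) = 0
Solving this homogeneous linear system for the smallest-integer solution (first nonzero entry positive) gives (3, -2, -1, 1).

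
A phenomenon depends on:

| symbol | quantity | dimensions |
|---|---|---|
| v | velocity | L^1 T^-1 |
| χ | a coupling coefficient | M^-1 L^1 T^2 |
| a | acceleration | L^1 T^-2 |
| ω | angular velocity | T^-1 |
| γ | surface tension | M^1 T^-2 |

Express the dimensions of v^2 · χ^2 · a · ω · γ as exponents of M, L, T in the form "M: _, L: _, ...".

M: -1, L: 5, T: -3

Collect each base-dimension exponent across the product:
  M: 2·(0) + 2·(-1) + (0) + (0) + (1) = -1
  L: 2·(1) + 2·(1) + (1) + (0) + (0) = 5
  T: 2·(-1) + 2·(2) + (-2) + (-1) + (-2) = -3
So the dimensions are [M⁻¹ L⁵ T⁻³].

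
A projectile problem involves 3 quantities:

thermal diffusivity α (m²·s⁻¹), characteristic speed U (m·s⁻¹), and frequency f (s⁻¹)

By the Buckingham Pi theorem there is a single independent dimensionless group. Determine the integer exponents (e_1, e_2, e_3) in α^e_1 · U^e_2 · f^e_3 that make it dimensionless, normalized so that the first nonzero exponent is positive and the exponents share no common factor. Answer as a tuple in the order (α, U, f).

(1, -2, 1)

L: e_1·(2) + e_2·(1) + e_3·(0) = 0
T: e_1·(-1) + e_2·(-1) + e_3·(-1) = 0
Solving this homogeneous linear system for the smallest-integer solution (first nonzero entry positive) gives (1, -2, 1).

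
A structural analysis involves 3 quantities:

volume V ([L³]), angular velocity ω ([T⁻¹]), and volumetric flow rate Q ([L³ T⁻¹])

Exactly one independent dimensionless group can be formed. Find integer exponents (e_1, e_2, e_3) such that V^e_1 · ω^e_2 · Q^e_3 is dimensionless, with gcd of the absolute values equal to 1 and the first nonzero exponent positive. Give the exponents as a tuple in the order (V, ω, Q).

(1, 1, -1)

L: e_1·(3) + e_2·(0) + e_3·(3) = 0
T: e_1·(0) + e_2·(-1) + e_3·(-1) = 0
Solving this homogeneous linear system for the smallest-integer solution (first nonzero entry positive) gives (1, 1, -1).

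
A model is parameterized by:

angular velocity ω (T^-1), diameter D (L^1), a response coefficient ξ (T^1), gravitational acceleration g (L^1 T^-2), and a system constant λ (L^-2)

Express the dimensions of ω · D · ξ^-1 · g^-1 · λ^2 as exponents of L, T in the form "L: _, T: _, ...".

L: -4, T: 0

Collect each base-dimension exponent across the product:
  L: (0) + (1) − (0) − (1) + 2·(-2) = -4
  T: (-1) + (0) − (1) − (-2) + 2·(0) = 0
So the dimensions are [L⁻⁴].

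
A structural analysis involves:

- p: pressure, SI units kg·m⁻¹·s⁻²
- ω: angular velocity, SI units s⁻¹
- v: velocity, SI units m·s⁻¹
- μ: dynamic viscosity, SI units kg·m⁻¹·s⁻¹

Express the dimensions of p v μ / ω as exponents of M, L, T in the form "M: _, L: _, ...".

M: 2, L: -1, T: -3

Collect each base-dimension exponent across the product:
  M: (1) − (0) + (0) + (1) = 2
  L: (-1) − (0) + (1) + (-1) = -1
  T: (-2) − (-1) + (-1) + (-1) = -3
So the dimensions are [M² L⁻¹ T⁻³].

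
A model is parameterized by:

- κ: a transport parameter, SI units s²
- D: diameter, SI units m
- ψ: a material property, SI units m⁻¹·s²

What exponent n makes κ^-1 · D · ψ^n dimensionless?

Balance the L exponent: (-1)·n from ψ, plus −(0) + (1) = 1 from the rest, must sum to zero.
−n + 1 = 0, so n = 1.

1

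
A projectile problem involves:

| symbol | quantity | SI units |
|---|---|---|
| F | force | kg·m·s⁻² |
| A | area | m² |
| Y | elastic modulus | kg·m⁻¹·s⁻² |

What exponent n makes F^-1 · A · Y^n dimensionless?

1

Balance the M exponent: (1)·n from Y, plus −(1) + (0) = -1 from the rest, must sum to zero.
n − 1 = 0, so n = 1.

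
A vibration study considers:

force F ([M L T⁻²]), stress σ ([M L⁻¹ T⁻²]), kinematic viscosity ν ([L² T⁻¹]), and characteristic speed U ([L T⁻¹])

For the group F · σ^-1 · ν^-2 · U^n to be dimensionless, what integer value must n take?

Balance the L exponent: (1)·n from U, plus (1) − (-1) − 2·(2) = -2 from the rest, must sum to zero.
n − 2 = 0, so n = 2.

2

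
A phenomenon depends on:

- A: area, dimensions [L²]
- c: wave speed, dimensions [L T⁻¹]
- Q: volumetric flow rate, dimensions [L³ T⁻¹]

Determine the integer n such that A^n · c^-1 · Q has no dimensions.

Balance the L exponent: (2)·n from A, plus −(1) + (3) = 2 from the rest, must sum to zero.
2n + 2 = 0, so n = -1.

-1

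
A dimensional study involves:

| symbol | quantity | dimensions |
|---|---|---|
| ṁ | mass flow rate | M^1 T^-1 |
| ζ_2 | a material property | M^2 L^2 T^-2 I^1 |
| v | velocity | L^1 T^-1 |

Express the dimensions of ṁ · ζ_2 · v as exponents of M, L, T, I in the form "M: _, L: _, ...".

M: 3, L: 3, T: -4, I: 1

Collect each base-dimension exponent across the product:
  M: (1) + (2) + (0) = 3
  L: (0) + (2) + (1) = 3
  T: (-1) + (-2) + (-1) = -4
  I: (0) + (1) + (0) = 1
So the dimensions are [M³ L³ T⁻⁴ I].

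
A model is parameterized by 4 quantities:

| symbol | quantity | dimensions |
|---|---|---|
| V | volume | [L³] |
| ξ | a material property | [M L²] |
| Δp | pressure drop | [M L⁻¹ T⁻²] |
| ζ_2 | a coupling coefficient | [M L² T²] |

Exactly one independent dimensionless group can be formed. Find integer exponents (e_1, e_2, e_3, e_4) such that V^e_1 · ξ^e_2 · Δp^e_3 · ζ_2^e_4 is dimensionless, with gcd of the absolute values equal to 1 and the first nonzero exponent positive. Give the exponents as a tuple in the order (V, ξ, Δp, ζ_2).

(1, -2, 1, 1)

M: e_1·(0) + e_2·(1) + e_3·(1) + e_4·(1) = 0
L: e_1·(3) + e_2·(2) + e_3·(-1) + e_4·(2) = 0
T: e_1·(0) + e_2·(0) + e_3·(-2) + e_4·(2) = 0
Solving this homogeneous linear system for the smallest-integer solution (first nonzero entry positive) gives (1, -2, 1, 1).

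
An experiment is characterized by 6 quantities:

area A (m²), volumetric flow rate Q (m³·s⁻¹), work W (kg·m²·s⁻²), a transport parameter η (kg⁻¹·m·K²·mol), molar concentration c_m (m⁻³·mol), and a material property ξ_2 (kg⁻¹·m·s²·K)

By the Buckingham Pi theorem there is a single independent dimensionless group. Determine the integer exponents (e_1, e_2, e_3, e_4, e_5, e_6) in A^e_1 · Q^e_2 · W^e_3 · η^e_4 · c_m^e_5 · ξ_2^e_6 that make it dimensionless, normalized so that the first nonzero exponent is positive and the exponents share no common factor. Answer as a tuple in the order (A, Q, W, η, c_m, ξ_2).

M: e_1·(0) + e_2·(0) + e_3·(1) + e_4·(-1) + e_5·(0) + e_6·(-1) = 0
L: e_1·(2) + e_2·(3) + e_3·(2) + e_4·(1) + e_5·(-3) + e_6·(1) = 0
T: e_1·(0) + e_2·(-1) + e_3·(-2) + e_4·(0) + e_5·(0) + e_6·(2) = 0
Θ: e_1·(0) + e_2·(0) + e_3·(0) + e_4·(2) + e_5·(0) + e_6·(1) = 0
N: e_1·(0) + e_2·(0) + e_3·(0) + e_4·(1) + e_5·(1) + e_6·(0) = 0
Solving this homogeneous linear system for the smallest-integer solution (first nonzero entry positive) gives (3, -2, -1, 1, -1, -2).

(3, -2, -1, 1, -1, -2)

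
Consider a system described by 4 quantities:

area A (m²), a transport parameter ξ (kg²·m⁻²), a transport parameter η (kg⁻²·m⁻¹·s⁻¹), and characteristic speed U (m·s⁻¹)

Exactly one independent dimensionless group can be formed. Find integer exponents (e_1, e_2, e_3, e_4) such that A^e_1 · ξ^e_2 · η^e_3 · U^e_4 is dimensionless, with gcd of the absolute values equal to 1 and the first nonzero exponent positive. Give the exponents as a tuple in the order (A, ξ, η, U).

M: e_1·(0) + e_2·(2) + e_3·(-2) + e_4·(0) = 0
L: e_1·(2) + e_2·(-2) + e_3·(-1) + e_4·(1) = 0
T: e_1·(0) + e_2·(0) + e_3·(-1) + e_4·(-1) = 0
Solving this homogeneous linear system for the smallest-integer solution (first nonzero entry positive) gives (2, 1, 1, -1).

(2, 1, 1, -1)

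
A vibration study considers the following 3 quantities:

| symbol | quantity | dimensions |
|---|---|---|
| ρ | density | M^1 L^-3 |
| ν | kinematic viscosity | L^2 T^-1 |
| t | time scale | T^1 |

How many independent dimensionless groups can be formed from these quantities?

0

There are 3 variables and 3 base dimensions (M, L, T).
The dimension matrix has rank 3.
Independent dimensionless groups: 3 − 3 = 0.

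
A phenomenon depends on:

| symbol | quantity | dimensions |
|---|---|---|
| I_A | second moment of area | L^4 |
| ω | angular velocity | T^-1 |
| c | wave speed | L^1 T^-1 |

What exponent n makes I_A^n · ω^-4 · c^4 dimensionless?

-1

Balance the L exponent: (4)·n from I_A, plus −4·(0) + 4·(1) = 4 from the rest, must sum to zero.
4n + 4 = 0, so n = -1.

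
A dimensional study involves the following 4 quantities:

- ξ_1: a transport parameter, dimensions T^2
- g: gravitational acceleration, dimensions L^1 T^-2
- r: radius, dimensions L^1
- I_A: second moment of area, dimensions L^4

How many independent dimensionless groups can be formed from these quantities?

2

There are 4 variables and 2 base dimensions (L, T).
The dimension matrix has rank 2.
Independent dimensionless groups: 4 − 2 = 2.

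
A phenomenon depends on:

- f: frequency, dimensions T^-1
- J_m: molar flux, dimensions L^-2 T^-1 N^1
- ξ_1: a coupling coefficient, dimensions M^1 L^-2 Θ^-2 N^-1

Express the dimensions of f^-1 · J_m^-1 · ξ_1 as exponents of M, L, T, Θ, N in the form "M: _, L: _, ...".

Collect each base-dimension exponent across the product:
  M: −(0) − (0) + (1) = 1
  L: −(0) − (-2) + (-2) = 0
  T: −(-1) − (-1) + (0) = 2
  Θ: −(0) − (0) + (-2) = -2
  N: −(0) − (1) + (-1) = -2
So the dimensions are [M T² Θ⁻² N⁻²].

M: 1, L: 0, T: 2, Θ: -2, N: -2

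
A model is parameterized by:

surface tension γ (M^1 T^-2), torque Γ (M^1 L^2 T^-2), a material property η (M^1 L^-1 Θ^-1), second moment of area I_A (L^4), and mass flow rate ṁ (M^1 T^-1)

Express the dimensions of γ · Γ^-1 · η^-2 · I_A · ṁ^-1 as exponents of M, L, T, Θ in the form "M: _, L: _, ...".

Collect each base-dimension exponent across the product:
  M: (1) − (1) − 2·(1) + (0) − (1) = -3
  L: (0) − (2) − 2·(-1) + (4) − (0) = 4
  T: (-2) − (-2) − 2·(0) + (0) − (-1) = 1
  Θ: (0) − (0) − 2·(-1) + (0) − (0) = 2
So the dimensions are [M⁻³ L⁴ T Θ²].

M: -3, L: 4, T: 1, Θ: 2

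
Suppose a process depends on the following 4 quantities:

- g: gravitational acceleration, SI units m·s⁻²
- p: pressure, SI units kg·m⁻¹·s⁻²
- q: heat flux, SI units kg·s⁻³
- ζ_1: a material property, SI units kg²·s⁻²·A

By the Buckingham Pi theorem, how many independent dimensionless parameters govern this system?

There are 4 variables and 4 base dimensions (M, L, T, I).
The dimension matrix has rank 4.
Independent dimensionless groups: 4 − 4 = 0.

0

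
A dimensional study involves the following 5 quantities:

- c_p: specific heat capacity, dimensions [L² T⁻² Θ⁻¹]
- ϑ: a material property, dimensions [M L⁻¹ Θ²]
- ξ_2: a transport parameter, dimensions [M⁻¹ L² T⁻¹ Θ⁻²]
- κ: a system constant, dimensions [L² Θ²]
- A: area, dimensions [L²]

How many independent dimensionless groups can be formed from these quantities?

There are 5 variables and 4 base dimensions (M, L, T, Θ).
The dimension matrix has rank 4.
Independent dimensionless groups: 5 − 4 = 1.

1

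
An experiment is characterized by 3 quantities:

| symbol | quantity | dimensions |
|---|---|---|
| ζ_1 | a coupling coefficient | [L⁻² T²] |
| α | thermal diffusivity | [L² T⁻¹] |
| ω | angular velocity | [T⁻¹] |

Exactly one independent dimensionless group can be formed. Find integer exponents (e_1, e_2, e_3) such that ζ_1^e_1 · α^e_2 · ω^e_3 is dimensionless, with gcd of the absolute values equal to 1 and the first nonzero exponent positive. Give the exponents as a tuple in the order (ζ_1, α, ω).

L: e_1·(-2) + e_2·(2) + e_3·(0) = 0
T: e_1·(2) + e_2·(-1) + e_3·(-1) = 0
Solving this homogeneous linear system for the smallest-integer solution (first nonzero entry positive) gives (1, 1, 1).

(1, 1, 1)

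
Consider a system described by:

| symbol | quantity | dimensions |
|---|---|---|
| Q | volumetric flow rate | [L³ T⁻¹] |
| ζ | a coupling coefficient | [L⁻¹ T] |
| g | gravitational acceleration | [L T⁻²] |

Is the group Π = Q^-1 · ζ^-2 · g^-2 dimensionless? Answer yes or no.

Sum the exponent of each base dimension across the product:
  L: −[Q]_L − 2·[ζ]_L − 2·[g]_L = −(3) − 2·(-1) − 2·(1) = -3
  T: −[Q]_T − 2·[ζ]_T − 2·[g]_T = −(-1) − 2·(1) − 2·(-2) = 3
Net dimensions [L⁻³ T³] ≠ [1] — not dimensionless.

no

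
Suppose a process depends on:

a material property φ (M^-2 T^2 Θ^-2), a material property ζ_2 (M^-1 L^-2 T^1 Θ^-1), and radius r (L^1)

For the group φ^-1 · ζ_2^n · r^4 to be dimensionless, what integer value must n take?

Balance the M exponent: (-1)·n from ζ_2, plus −(-2) + 4·(0) = 2 from the rest, must sum to zero.
−n + 2 = 0, so n = 2.

2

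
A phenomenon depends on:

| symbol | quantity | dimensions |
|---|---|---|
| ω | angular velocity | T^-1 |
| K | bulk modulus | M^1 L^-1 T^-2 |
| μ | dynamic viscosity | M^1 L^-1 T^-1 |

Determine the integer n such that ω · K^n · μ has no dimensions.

-1

Balance the M exponent: (1)·n from K, plus (0) + (1) = 1 from the rest, must sum to zero.
n + 1 = 0, so n = -1.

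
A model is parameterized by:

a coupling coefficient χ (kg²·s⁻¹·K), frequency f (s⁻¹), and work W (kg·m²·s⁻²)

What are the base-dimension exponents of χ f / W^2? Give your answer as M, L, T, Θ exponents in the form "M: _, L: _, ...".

M: 0, L: -4, T: 2, Θ: 1

Collect each base-dimension exponent across the product:
  M: (2) + (0) − 2·(1) = 0
  L: (0) + (0) − 2·(2) = -4
  T: (-1) + (-1) − 2·(-2) = 2
  Θ: (1) + (0) − 2·(0) = 1
So the dimensions are [L⁻⁴ T² Θ].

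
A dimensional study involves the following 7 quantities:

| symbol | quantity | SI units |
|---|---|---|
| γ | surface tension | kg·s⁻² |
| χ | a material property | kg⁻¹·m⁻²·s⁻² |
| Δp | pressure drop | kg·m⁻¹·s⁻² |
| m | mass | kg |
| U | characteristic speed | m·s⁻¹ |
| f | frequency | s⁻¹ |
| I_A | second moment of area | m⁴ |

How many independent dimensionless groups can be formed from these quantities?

There are 7 variables and 3 base dimensions (M, L, T).
The dimension matrix has rank 3.
Independent dimensionless groups: 7 − 3 = 4.

4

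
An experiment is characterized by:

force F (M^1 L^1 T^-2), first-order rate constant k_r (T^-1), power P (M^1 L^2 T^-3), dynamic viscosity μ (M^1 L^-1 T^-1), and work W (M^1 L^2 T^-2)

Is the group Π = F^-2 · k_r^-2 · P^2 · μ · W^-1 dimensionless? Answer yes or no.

no

Sum the exponent of each base dimension across the product:
  M: −2·[F]_M − 2·[k_r]_M + 2·[P]_M + [μ]_M − [W]_M = −2·(1) − 2·(0) + 2·(1) + (1) − (1) = 0
  L: −2·[F]_L − 2·[k_r]_L + 2·[P]_L + [μ]_L − [W]_L = −2·(1) − 2·(0) + 2·(2) + (-1) − (2) = -1
  T: −2·[F]_T − 2·[k_r]_T + 2·[P]_T + [μ]_T − [W]_T = −2·(-2) − 2·(-1) + 2·(-3) + (-1) − (-2) = 1
Net dimensions [L⁻¹ T] ≠ [1] — not dimensionless.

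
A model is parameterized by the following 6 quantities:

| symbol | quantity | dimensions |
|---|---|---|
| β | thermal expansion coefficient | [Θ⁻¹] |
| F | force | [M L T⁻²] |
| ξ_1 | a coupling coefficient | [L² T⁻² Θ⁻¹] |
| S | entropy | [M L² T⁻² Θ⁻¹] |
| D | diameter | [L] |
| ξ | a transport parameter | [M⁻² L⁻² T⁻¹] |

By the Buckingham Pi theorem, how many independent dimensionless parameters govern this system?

There are 6 variables and 4 base dimensions (M, L, T, Θ).
The dimension matrix has rank 4.
Independent dimensionless groups: 6 − 4 = 2.

2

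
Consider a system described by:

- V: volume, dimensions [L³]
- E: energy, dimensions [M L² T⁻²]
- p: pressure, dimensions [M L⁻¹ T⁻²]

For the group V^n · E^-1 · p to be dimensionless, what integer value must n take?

1

Balance the L exponent: (3)·n from V, plus −(2) + (-1) = -3 from the rest, must sum to zero.
3n − 3 = 0, so n = 1.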